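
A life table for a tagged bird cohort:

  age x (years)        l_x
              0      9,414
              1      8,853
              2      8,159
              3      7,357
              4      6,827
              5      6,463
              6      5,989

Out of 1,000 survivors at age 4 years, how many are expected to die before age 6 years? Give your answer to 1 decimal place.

122.7

The relevant probability is 1 − 5,989/6,827 = 0.122748.
Expected number = 1,000 × 0.122748 = 122.7.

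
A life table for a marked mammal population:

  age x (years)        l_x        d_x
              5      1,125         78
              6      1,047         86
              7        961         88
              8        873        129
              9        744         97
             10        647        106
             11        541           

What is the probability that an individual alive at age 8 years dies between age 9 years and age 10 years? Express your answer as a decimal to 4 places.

0.1111

This is the probability of reaching 9 but not 10, conditional on being alive at 8: (l_9 − l_10) / l_8.
= (744 − 647) / 873 = 97 / 873 = 0.111111.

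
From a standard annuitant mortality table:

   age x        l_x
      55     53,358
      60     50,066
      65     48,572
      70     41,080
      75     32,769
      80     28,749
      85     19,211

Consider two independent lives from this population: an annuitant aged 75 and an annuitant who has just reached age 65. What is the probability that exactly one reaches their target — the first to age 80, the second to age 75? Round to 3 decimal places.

p₁ = l_80/l_75 = 28,749/32,769 = 0.877323; p₂ = l_75/l_65 = 32,769/48,572 = 0.674648.
P(exactly one) = p₁(1−p₂) + (1−p₁)p₂ = 0.285439 + 0.082764 = 0.368203.

0.368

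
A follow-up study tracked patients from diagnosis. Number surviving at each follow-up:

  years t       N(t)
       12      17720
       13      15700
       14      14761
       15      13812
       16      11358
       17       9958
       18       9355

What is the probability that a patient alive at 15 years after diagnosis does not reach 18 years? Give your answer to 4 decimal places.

P(die before 18 | alive at 15) = 1 − N(18)/N(15) = 1 − 9355/13812 = (4457)/13812 = 0.322690.

0.3227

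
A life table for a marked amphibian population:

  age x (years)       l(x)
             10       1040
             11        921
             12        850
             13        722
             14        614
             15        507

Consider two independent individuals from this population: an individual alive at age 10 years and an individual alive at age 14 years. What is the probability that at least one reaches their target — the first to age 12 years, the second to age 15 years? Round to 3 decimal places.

0.968

p₁ = l(12)/l(10) = 850/1040 = 0.817308; p₂ = l(15)/l(14) = 507/614 = 0.825733.
P(at least one) = 1 − (1−p₁)(1−p₂) = 1 − 0.182692 × 0.174267 = 0.968163.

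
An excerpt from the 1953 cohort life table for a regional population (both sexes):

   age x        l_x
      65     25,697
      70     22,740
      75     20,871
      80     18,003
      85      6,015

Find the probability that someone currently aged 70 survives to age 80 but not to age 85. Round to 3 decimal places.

This is the probability of reaching 80 but not 85, conditional on being alive at 70: (l_80 − l_85) / l_70.
= (18,003 − 6,015) / 22,740 = 11,988 / 22,740 = 0.527177.

0.527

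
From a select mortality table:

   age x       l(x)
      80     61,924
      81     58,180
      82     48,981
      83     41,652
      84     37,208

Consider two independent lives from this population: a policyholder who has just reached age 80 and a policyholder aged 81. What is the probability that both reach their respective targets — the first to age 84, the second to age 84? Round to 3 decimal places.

0.384

p₁ = l(84)/l(80) = 37,208/61,924 = 0.600866; p₂ = l(84)/l(81) = 37,208/58,180 = 0.639532.
P(both) = p₁ × p₂ = 0.600866 × 0.639532 = 0.384273.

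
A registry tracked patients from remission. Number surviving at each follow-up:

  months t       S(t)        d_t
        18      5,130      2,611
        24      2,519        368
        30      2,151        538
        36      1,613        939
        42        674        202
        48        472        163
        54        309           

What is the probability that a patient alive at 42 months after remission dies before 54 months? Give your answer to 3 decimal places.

0.542

P(die before 54 | alive at 42) = 1 − S(54)/S(42) = 1 − 309/674 = (365)/674 = 0.541543.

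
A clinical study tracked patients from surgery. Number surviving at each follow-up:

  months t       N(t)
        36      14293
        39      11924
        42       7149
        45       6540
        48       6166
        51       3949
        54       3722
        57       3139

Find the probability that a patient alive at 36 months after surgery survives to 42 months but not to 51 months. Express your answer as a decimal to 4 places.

0.2239

This is the probability of reaching 42 but not 51, conditional on being alive at 36: (N(42) − N(51)) / N(36).
= (7149 − 3949) / 14293 = 3200 / 14293 = 0.223886.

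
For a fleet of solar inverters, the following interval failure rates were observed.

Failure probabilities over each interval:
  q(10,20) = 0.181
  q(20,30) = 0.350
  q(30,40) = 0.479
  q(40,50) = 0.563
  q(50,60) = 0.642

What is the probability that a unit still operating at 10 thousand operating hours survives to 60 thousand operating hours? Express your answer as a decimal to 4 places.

The overall survival probability is (1 − 0.181) × (1 − 0.350) × (1 − 0.479) × (1 − 0.563) × (1 − 0.642).
= 0.819 × 0.650 × 0.521 × 0.437 × 0.358 = 0.043391.

0.0434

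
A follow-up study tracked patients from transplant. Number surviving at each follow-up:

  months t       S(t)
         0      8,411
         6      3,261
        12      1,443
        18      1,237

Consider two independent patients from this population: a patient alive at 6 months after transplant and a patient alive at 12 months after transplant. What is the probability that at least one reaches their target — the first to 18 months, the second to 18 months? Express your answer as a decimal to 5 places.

p₁ = S(18)/S(6) = 1,237/3,261 = 0.379331; p₂ = S(18)/S(12) = 1,237/1,443 = 0.857242.
P(at least one) = 1 − (1−p₁)(1−p₂) = 1 − 0.620669 × 0.142758 = 0.911395.

0.91139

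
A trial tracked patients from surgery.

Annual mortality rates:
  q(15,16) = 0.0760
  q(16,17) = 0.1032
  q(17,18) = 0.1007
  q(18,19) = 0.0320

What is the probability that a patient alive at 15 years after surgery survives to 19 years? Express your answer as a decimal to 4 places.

0.7214

P(survive 15→19) = (1 − 0.0760) × (1 − 0.1032) × (1 − 0.1007) × (1 − 0.0320).
= 0.9240 × 0.8968 × 0.8993 × 0.9680 = 0.721352.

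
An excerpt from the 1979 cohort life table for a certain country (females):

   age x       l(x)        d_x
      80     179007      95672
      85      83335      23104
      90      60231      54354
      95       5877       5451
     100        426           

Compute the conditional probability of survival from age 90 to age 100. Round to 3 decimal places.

The conditional survival probability is l(100)/l(90) = 426/60231 = 0.007073.

0.007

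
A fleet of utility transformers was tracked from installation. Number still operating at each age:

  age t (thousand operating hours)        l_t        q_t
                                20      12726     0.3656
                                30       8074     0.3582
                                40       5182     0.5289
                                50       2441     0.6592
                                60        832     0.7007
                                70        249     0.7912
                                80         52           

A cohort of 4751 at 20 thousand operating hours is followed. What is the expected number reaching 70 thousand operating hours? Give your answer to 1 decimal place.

93.0

The relevant probability is 249/12726 = 0.019566.
Expected number = 4751 × 0.019566 = 93.0.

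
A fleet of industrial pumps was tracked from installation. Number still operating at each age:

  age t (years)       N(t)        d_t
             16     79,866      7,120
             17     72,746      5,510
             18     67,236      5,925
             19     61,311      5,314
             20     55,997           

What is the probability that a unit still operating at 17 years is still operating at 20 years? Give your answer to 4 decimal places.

0.7698

The conditional survival probability is N(20)/N(17) = 55,997/72,746 = 0.769761.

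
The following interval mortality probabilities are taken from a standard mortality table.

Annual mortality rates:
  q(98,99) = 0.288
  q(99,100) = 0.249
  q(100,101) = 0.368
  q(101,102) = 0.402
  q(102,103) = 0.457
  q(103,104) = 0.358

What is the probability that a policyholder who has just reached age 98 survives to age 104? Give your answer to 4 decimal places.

Survival from 98 to 104 is the product of surviving each interval: (1 − 0.288) × (1 − 0.249) × (1 − 0.368) × (1 − 0.402) × (1 − 0.457) × (1 − 0.358).
= 0.712 × 0.751 × 0.632 × 0.598 × 0.543 × 0.642 = 0.070449.

0.0704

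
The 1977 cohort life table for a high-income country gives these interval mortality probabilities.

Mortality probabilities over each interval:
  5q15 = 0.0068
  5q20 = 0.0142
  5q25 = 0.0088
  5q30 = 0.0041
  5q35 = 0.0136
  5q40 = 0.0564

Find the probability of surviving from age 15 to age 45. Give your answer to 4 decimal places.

Survival from 15 to 45 is the product of surviving each interval: (1 − 0.0068) × (1 − 0.0142) × (1 − 0.0088) × (1 − 0.0041) × (1 − 0.0136) × (1 − 0.0564).
= 0.9932 × 0.9858 × 0.9912 × 0.9959 × 0.9864 × 0.9436 = 0.899588.

0.8996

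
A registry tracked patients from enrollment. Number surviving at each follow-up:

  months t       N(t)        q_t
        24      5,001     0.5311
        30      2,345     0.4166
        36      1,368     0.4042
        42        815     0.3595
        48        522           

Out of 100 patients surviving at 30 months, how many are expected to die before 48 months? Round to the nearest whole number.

78

The relevant probability is 1 − 522/2,345 = 0.777399.
Expected number = 100 × 0.777399 = 78.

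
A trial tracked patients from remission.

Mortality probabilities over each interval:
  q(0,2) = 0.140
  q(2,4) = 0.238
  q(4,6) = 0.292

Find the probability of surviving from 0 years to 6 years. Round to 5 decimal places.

0.46397

Chaining the interval survival probabilities: (1 − 0.140) × (1 − 0.238) × (1 − 0.292).
= 0.860 × 0.762 × 0.708 = 0.463967.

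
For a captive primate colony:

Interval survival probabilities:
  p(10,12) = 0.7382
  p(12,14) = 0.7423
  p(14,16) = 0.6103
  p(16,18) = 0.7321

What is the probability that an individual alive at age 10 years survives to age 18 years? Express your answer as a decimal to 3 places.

Chaining the interval survival probabilities: 0.7382 × 0.7423 × 0.6103 × 0.7321.
= 0.244831.

0.245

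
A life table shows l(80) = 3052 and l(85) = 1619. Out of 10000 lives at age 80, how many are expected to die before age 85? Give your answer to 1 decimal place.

4695.3

The relevant probability is 1 − 1619/3052 = 0.469528.
Expected number = 10000 × 0.469528 = 4695.3.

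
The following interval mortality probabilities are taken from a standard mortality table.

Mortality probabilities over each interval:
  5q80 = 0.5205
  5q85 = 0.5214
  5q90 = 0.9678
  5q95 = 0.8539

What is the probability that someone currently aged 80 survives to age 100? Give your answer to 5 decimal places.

20p80 = (1 − 0.5205) × (1 − 0.5214) × (1 − 0.9678) × (1 − 0.8539).
= 0.4795 × 0.4786 × 0.0322 × 0.1461 = 0.001080.

0.00108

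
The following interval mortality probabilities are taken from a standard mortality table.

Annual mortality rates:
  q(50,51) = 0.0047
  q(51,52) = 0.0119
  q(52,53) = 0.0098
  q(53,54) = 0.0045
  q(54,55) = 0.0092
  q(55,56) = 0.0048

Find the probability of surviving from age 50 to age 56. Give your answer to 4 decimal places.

P(survive 50→56) = (1 − 0.0047) × (1 − 0.0119) × (1 − 0.0098) × (1 − 0.0045) × (1 − 0.0092) × (1 − 0.0048).
= 0.9953 × 0.9881 × 0.9902 × 0.9955 × 0.9908 × 0.9952 = 0.955907.

0.9559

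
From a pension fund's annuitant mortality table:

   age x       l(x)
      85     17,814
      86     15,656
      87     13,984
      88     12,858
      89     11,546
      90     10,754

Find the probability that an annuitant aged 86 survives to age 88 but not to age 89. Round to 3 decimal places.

0.084

This is the probability of reaching 88 but not 89, conditional on being alive at 86: (l(88) − l(89)) / l(86).
= (12,858 − 11,546) / 15,656 = 1,312 / 15,656 = 0.083802.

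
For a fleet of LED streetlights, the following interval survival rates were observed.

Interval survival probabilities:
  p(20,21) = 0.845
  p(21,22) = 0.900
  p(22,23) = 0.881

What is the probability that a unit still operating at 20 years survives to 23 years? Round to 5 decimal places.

P(survive 20→23) = 0.845 × 0.900 × 0.881.
= 0.670001.

0.67000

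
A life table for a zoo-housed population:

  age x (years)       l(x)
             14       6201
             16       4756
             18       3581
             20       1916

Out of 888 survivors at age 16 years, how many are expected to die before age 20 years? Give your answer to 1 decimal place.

530.3

The relevant probability is 1 − 1916/4756 = 0.597140.
Expected number = 888 × 0.597140 = 530.3.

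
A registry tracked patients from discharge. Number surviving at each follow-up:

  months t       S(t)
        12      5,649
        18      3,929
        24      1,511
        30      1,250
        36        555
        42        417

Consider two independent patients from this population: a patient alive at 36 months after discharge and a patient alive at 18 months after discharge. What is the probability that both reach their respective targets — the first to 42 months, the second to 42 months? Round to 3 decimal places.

0.080

p₁ = S(42)/S(36) = 417/555 = 0.751351; p₂ = S(42)/S(18) = 417/3,929 = 0.106134.
P(both) = p₁ × p₂ = 0.751351 × 0.106134 = 0.079744.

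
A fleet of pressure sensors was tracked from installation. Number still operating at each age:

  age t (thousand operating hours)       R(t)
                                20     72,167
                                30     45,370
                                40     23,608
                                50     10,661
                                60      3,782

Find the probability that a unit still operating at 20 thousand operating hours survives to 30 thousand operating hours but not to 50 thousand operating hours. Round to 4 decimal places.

This is the probability of reaching 30 but not 50, conditional on being operational at 20: (R(30) − R(50)) / R(20).
= (45,370 − 10,661) / 72,167 = 34,709 / 72,167 = 0.480954.

0.4810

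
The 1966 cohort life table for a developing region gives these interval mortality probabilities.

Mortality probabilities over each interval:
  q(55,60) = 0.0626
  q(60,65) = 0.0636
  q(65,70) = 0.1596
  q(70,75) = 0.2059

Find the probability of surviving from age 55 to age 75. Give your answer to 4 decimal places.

0.5858

Survival from 55 to 75 is the product of surviving each interval: (1 − 0.0626) × (1 − 0.0636) × (1 − 0.1596) × (1 − 0.2059).
= 0.9374 × 0.9364 × 0.8404 × 0.7941 = 0.585798.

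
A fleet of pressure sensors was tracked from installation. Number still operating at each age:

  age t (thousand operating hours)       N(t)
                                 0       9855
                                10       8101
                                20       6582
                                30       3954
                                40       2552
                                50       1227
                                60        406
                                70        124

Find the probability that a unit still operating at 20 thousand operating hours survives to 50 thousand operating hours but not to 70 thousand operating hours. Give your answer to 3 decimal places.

0.168

This is the probability of reaching 50 but not 70, conditional on being operational at 20: (N(50) − N(70)) / N(20).
= (1227 − 124) / 6582 = 1103 / 6582 = 0.167578.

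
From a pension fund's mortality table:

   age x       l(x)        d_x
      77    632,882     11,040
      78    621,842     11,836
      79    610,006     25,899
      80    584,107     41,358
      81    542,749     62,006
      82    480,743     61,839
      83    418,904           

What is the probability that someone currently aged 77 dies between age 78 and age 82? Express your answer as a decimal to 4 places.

0.2229

This is the probability of reaching 78 but not 82, conditional on being alive at 77: (l(78) − l(82)) / l(77).
= (621,842 − 480,743) / 632,882 = 141,099 / 632,882 = 0.222947.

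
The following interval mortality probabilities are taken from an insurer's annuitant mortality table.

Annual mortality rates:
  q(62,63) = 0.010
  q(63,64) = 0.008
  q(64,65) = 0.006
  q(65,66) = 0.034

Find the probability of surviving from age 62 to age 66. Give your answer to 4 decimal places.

The overall survival probability is (1 − 0.010) × (1 − 0.008) × (1 − 0.006) × (1 − 0.034).
= 0.990 × 0.992 × 0.994 × 0.966 = 0.942997.

0.9430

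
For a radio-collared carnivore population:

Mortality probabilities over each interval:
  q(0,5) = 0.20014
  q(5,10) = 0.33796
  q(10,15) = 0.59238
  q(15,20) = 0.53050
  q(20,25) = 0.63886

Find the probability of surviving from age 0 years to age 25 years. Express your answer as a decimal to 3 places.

0.037

P(survive 0→25) = (1 − 0.20014) × (1 − 0.33796) × (1 − 0.59238) × (1 − 0.53050) × (1 − 0.63886).
= 0.79986 × 0.66204 × 0.40762 × 0.46950 × 0.36114 = 0.036599.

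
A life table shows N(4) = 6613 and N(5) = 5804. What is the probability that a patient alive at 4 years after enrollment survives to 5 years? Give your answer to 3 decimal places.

0.878

The conditional survival probability is N(5)/N(4) = 5804/6613 = 0.877665.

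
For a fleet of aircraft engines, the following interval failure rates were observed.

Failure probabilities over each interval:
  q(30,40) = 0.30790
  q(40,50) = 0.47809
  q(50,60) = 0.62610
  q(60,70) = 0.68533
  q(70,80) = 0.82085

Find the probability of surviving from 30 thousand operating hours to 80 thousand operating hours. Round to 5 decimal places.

0.00761

Survival from 30 to 80 is the product of surviving each interval: (1 − 0.30790) × (1 − 0.47809) × (1 − 0.62610) × (1 − 0.68533) × (1 − 0.82085).
= 0.69210 × 0.52191 × 0.37390 × 0.31467 × 0.17915 = 0.007614.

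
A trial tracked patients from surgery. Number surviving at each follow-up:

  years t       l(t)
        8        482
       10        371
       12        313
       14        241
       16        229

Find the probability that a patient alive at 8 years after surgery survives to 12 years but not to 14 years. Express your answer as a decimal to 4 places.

0.1494

This is the probability of reaching 12 but not 14, conditional on being alive at 8: (l(12) − l(14)) / l(8).
= (313 − 241) / 482 = 72 / 482 = 0.149378.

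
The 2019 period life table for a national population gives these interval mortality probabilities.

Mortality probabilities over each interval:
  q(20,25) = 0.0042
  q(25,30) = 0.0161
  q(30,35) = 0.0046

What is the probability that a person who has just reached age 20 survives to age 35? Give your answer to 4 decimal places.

0.9753

P(survive 20→35) = (1 − 0.0042) × (1 − 0.0161) × (1 − 0.0046).
= 0.9958 × 0.9839 × 0.9954 = 0.975261.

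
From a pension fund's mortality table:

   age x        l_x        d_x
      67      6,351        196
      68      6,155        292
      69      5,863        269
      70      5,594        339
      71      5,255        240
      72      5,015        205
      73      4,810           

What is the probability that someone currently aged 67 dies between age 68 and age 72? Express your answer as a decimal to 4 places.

0.1795

We want 1|4q67 = (l_68 − l_72)/l_67.
This is the probability of reaching 68 but not 72, conditional on being alive at 67: (l_68 − l_72) / l_67.
= (6,155 − 5,015) / 6,351 = 1,140 / 6,351 = 0.179499.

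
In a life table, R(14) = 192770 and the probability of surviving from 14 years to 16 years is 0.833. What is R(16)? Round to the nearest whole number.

160577

R(16) = R(14) × p = 192770 × 0.833 = 160577.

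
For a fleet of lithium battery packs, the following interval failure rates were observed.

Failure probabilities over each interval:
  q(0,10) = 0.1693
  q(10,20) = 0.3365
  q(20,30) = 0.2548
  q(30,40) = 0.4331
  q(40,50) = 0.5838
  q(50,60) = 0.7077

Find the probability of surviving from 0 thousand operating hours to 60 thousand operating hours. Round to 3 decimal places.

The overall survival probability is (1 − 0.1693) × (1 − 0.3365) × (1 − 0.2548) × (1 − 0.4331) × (1 − 0.5838) × (1 − 0.7077).
= 0.8307 × 0.6635 × 0.7452 × 0.5669 × 0.4162 × 0.2923 = 0.028327.

0.028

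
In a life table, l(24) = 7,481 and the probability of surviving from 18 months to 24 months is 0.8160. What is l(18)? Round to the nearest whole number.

l(18) = l(24) / p = 7,481 / 0.8160 = 9168.

9168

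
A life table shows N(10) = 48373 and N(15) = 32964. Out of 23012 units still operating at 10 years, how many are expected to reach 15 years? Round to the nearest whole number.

15682

The relevant probability is 32964/48373 = 0.681455.
Expected number = 23012 × 0.681455 = 15682.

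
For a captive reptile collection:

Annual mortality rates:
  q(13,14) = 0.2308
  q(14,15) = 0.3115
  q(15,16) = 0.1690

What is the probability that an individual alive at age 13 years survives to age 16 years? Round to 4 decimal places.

0.4401

Survival from 13 to 16 is the product of surviving each interval: (1 − 0.2308) × (1 − 0.3115) × (1 − 0.1690).
= 0.7692 × 0.6885 × 0.8310 = 0.440093.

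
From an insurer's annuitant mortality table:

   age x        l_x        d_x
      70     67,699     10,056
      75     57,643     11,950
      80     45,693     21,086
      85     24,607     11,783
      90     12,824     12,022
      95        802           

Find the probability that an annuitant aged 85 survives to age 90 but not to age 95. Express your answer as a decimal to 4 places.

We want 5|5q85 = (l_90 − l_95)/l_85.
This is the probability of reaching 90 but not 95, conditional on being alive at 85: (l_90 − l_95) / l_85.
= (12,824 − 802) / 24,607 = 12,022 / 24,607 = 0.488560.

0.4886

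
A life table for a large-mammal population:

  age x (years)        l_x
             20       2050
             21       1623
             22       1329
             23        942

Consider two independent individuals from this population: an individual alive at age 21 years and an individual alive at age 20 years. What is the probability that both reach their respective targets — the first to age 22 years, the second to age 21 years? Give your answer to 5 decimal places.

0.64829

p₁ = l_22/l_21 = 1329/1623 = 0.818854; p₂ = l_21/l_20 = 1623/2050 = 0.791707.
P(both) = p₁ × p₂ = 0.818854 × 0.791707 = 0.648292.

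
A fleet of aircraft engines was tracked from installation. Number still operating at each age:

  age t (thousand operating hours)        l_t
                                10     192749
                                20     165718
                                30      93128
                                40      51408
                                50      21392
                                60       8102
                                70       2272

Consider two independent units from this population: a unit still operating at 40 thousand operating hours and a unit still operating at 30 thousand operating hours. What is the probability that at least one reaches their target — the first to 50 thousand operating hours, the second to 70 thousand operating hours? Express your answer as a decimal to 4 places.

p₁ = l_50/l_40 = 21392/51408 = 0.416122; p₂ = l_70/l_30 = 2272/93128 = 0.024397.
P(at least one) = 1 − (1−p₁)(1−p₂) = 1 − 0.583878 × 0.975603 = 0.430367.

0.4304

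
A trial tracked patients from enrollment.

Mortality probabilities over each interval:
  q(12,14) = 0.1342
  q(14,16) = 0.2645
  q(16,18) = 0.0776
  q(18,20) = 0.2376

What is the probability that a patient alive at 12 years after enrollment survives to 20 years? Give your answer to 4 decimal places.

0.4478

The overall survival probability is (1 − 0.1342) × (1 − 0.2645) × (1 − 0.0776) × (1 − 0.2376).
= 0.8658 × 0.7355 × 0.9224 × 0.7624 = 0.447819.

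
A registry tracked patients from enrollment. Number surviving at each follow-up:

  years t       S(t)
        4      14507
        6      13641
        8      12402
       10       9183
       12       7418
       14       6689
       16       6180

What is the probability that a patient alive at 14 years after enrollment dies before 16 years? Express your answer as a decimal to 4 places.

P(die before 16 | alive at 14) = 1 − S(16)/S(14) = 1 − 6180/6689 = (509)/6689 = 0.076095.

0.0761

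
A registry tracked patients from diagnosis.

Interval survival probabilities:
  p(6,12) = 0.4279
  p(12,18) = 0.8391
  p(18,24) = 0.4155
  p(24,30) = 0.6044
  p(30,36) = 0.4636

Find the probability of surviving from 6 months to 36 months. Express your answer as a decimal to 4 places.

0.0418

Survival from 6 to 36 is the product of surviving each interval: 0.4279 × 0.8391 × 0.4155 × 0.6044 × 0.4636.
= 0.041802.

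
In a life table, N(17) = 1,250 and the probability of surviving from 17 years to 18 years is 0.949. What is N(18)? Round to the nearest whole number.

1186

N(18) = N(17) × p = 1,250 × 0.949 = 1186.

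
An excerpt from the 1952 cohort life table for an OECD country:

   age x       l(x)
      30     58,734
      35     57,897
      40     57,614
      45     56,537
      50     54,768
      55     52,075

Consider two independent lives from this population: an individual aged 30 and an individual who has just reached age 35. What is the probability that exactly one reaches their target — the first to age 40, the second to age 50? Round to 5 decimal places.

p₁ = l(40)/l(30) = 57,614/58,734 = 0.980931; p₂ = l(50)/l(35) = 54,768/57,897 = 0.945956.
P(exactly one) = p₁(1−p₂) + (1−p₁)p₂ = 0.053013 + 0.018038 = 0.071052.

0.07105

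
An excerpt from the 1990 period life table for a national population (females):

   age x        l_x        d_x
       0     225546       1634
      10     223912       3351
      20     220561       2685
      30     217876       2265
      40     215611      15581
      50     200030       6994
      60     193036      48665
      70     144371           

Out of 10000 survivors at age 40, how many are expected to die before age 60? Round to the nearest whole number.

The relevant probability is 1 − 193036/215611 = 0.104702.
Expected number = 10000 × 0.104702 = 1047.

1047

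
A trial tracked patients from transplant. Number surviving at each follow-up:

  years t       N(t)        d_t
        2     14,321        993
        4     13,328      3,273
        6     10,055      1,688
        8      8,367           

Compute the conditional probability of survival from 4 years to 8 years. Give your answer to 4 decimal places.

The conditional survival probability is N(8)/N(4) = 8,367/13,328 = 0.627776.

0.6278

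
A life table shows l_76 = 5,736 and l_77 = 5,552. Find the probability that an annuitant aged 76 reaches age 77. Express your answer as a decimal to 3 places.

0.968

We want 1p76 = l_77/l_76.
The conditional survival probability is l_77/l_76 = 5,552/5,736 = 0.967922.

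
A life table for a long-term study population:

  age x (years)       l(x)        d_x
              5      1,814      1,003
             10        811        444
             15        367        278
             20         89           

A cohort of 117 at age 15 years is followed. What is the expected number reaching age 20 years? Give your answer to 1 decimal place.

28.4

The relevant probability is 89/367 = 0.242507.
Expected number = 117 × 0.242507 = 28.4.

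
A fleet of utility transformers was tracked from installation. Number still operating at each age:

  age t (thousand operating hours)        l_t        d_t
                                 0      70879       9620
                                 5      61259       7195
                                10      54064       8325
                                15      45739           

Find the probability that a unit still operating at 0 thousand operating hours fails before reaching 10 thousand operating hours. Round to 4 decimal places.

P(fail before 10 | operational at 0) = 1 − l_10/l_0 = 1 − 54064/70879 = (16815)/70879 = 0.237235.

0.2372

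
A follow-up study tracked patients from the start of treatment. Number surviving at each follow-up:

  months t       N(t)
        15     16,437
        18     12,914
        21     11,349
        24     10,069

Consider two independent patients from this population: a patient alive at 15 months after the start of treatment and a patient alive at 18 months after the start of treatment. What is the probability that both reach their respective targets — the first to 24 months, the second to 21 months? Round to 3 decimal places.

0.538

p₁ = N(24)/N(15) = 10,069/16,437 = 0.612581; p₂ = N(21)/N(18) = 11,349/12,914 = 0.878814.
P(both) = p₁ × p₂ = 0.612581 × 0.878814 = 0.538345.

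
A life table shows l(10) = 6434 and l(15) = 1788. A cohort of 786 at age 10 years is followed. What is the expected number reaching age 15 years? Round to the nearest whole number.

The relevant probability is 1788/6434 = 0.277899.
Expected number = 786 × 0.277899 = 218.

218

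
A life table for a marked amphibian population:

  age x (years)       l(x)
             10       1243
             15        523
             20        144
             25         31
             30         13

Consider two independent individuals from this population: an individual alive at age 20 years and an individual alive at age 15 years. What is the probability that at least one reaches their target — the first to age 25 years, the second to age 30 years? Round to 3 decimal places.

0.235

p₁ = l(25)/l(20) = 31/144 = 0.215278; p₂ = l(30)/l(15) = 13/523 = 0.024857.
P(at least one) = 1 − (1−p₁)(1−p₂) = 1 − 0.784722 × 0.975143 = 0.234784.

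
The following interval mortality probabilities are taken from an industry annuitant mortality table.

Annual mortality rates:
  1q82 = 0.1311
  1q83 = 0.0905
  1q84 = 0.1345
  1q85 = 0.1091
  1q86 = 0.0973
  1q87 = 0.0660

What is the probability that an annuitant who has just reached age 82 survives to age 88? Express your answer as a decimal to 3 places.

Survival from 82 to 88 is the product of surviving each interval: (1 − 0.1311) × (1 − 0.0905) × (1 − 0.1345) × (1 − 0.1091) × (1 − 0.0973) × (1 − 0.0660).
= 0.8689 × 0.9095 × 0.8655 × 0.8909 × 0.9027 × 0.9340 = 0.513758.

0.514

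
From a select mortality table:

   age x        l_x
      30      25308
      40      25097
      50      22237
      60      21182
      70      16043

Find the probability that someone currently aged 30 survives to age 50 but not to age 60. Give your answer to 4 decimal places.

We want 20|10q30 = (l_50 − l_60)/l_30.
This is the probability of reaching 50 but not 60, conditional on being alive at 30: (l_50 − l_60) / l_30.
= (22237 − 21182) / 25308 = 1055 / 25308 = 0.041686.

0.0417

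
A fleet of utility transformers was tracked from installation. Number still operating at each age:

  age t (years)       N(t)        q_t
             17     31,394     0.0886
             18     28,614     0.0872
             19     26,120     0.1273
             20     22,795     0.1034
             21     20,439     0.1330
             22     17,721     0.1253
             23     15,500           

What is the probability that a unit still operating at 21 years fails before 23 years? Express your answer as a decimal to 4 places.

P(fail before 23 | operational at 21) = 1 − N(23)/N(21) = 1 − 15,500/20,439 = (4,939)/20,439 = 0.241646.

0.2416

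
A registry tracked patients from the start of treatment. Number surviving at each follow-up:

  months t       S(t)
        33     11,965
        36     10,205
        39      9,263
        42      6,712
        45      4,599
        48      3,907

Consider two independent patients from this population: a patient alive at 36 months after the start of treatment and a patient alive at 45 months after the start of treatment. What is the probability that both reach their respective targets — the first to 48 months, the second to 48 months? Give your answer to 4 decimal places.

p₁ = S(48)/S(36) = 3,907/10,205 = 0.382852; p₂ = S(48)/S(45) = 3,907/4,599 = 0.849533.
P(both) = p₁ × p₂ = 0.382852 × 0.849533 = 0.325245.

0.3252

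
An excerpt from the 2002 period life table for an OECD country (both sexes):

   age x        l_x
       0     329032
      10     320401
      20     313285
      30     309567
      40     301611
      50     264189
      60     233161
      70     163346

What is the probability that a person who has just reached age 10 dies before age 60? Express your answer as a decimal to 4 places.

P(die before 60 | alive at 10) = 1 − l_60/l_10 = 1 − 233161/320401 = (87240)/320401 = 0.272284.

0.2723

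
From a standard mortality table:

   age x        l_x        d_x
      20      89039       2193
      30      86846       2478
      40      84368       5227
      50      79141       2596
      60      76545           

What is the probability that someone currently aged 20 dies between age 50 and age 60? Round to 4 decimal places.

This is the probability of reaching 50 but not 60, conditional on being alive at 20: (l_50 − l_60) / l_20.
= (79141 − 76545) / 89039 = 2596 / 89039 = 0.029156.

0.0292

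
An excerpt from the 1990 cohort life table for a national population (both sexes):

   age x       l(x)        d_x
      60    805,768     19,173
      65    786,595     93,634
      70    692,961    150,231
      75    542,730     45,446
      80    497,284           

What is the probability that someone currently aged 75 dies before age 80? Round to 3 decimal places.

P(die before 80 | alive at 75) = 1 − l(80)/l(75) = 1 − 497,284/542,730 = (45,446)/542,730 = 0.083736.

0.084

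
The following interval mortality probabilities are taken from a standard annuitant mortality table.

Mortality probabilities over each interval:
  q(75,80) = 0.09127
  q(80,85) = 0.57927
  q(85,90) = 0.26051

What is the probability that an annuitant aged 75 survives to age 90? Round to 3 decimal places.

0.283

Chaining the interval survival probabilities: (1 − 0.09127) × (1 − 0.57927) × (1 − 0.26051).
= 0.90873 × 0.42073 × 0.73949 = 0.282729.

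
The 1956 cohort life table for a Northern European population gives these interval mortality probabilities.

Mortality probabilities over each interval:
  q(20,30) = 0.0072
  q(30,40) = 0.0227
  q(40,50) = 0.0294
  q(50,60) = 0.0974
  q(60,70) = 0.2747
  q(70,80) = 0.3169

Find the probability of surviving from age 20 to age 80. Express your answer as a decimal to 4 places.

P(survive 20→80) = (1 − 0.0072) × (1 − 0.0227) × (1 − 0.0294) × (1 − 0.0974) × (1 − 0.2747) × (1 − 0.3169).
= 0.9928 × 0.9773 × 0.9706 × 0.9026 × 0.7253 × 0.6831 = 0.421141.

0.4211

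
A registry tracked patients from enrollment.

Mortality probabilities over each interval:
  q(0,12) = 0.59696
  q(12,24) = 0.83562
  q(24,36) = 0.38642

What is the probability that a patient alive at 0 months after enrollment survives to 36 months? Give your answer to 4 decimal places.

0.0407

Survival from 0 to 36 is the product of surviving each interval: (1 − 0.59696) × (1 − 0.83562) × (1 − 0.38642).
= 0.40304 × 0.16438 × 0.61358 = 0.040651.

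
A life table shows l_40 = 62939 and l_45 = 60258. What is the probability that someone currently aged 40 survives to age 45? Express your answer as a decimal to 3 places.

0.957

We want 5p40 = l_45/l_40.
The conditional survival probability is l_45/l_40 = 60258/62939 = 0.957403.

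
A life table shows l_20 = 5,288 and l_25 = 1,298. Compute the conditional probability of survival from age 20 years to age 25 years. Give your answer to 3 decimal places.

The conditional survival probability is l_25/l_20 = 1,298/5,288 = 0.245461.

0.245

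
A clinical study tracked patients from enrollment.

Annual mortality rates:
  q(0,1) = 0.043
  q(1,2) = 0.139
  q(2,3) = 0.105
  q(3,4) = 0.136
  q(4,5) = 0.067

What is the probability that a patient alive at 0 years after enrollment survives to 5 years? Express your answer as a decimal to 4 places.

0.5945

The overall survival probability is (1 − 0.043) × (1 − 0.139) × (1 − 0.105) × (1 − 0.136) × (1 − 0.067).
= 0.957 × 0.861 × 0.895 × 0.864 × 0.933 = 0.594475.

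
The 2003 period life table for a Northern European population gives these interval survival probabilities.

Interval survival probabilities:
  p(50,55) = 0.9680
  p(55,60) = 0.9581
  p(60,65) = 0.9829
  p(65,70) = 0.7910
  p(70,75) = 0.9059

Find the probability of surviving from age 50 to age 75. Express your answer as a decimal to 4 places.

0.6532

Chaining the interval survival probabilities: 0.9680 × 0.9581 × 0.9829 × 0.7910 × 0.9059.
= 0.653209.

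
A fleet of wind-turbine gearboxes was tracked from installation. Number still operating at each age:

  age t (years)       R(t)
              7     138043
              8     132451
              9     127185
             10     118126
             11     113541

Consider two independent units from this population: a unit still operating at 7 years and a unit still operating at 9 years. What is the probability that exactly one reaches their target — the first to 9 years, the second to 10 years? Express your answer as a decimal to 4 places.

0.1387

p₁ = R(9)/R(7) = 127185/138043 = 0.921343; p₂ = R(10)/R(9) = 118126/127185 = 0.928773.
P(exactly one) = p₁(1−p₂) + (1−p₁)p₂ = 0.065624 + 0.073054 = 0.138679.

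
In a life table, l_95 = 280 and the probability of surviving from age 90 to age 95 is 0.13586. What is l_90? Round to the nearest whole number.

2061

l_90 = l_95 / p = 280 / 0.13586 = 2061.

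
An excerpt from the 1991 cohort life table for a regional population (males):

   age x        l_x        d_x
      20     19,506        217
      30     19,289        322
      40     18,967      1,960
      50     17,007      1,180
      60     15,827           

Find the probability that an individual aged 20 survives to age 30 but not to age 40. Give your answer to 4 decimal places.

0.0165

We want 10|10q20 = (l_30 − l_40)/l_20.
This is the probability of reaching 30 but not 40, conditional on being alive at 20: (l_30 − l_40) / l_20.
= (19,289 − 18,967) / 19,506 = 322 / 19,506 = 0.016508.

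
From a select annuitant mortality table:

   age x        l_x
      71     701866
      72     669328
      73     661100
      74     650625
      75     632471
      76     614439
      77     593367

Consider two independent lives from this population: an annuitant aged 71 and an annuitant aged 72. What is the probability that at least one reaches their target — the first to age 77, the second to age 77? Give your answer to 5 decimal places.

0.98246

p₁ = l_77/l_71 = 593367/701866 = 0.845414; p₂ = l_77/l_72 = 593367/669328 = 0.886512.
P(at least one) = 1 − (1−p₁)(1−p₂) = 1 − 0.154586 × 0.113488 = 0.982456.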